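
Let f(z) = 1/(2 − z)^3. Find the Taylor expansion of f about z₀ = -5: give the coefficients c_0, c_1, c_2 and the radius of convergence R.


Let w = z − z₀, so z = z₀ + w.
Then 2 − z = 2 − (z₀ + w) = (2 − z₀) − w = 7 − w.
f(z) = 1/(7 − w)^3 = (1/(7)^3) · (1 − w/(7))^{−3}.
By the binomial series (1−u)^{−3} = Σ_{n≥0} C(n+2, 2) u^n for |u|<1, with u = w/(7):
  c_n = C(n+2, 2) / (7)^(n+3).
  c_0 = 1/(7)^3 = 1/343.
  c_1 = 3/(7)^4 = 3/2401.
  c_2 = 6/(7)^5 = 6/16807.
The series is valid for |w/d| < 1, i.e. |z − z₀| < |d|.
Radius of convergence: R = |2 − z₀| = |7| = 7 (distance from z₀ to the singularity z = 2).

c_0 = 1/343, c_1 = 3/2401, c_2 = 6/16807; R = 7.


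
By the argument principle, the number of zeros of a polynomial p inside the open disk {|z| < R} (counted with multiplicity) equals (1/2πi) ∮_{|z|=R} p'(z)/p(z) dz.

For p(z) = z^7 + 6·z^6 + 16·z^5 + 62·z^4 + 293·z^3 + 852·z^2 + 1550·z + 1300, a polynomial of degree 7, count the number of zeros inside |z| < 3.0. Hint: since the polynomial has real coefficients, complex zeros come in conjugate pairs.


The zeros of p are: (-3 + 1i), (-3 - 1i), (2 + 3i), (2 - 3i), (-1 + 2i), (-1 - 2i), -2.
Their magnitudes are: 3.162, 3.162, 3.606, 3.606, 2.236, 2.236, 2.
Zeros with |z| < R = 3.0: (-1 + 2i), (-1 - 2i), -2.
Count = 3.
By the argument principle, (1/2πi) ∮_{|z|=R} p'(z)/p(z) dz equals exactly this count.

Number of zeros inside |z| < 3.0: 3.


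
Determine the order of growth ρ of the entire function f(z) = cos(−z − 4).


cos(w) is a linear combination of e^{iw} and e^{−iw} (or e^w, e^{−w} in the hyperbolic case), so |cos(w)| ≤ e^{|w|}. With w = −z − 4, |w| ≤ 1|z| + 4 = 1r + 4 on |z| = r, giving M(r) ≤ e^{1r + 4}, so ρ ≤ 1. On a suitable ray (z = it for sin/cos; z = t for sinh/cosh, t real → ∞), |cos(−z − 4)| grows like e^{1|t|}/2, so ρ ≥ 1. Hence ρ = 1.
Therefore ρ = 1.

Order ρ = 1.


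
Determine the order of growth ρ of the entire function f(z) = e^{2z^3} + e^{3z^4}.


Each summand is entire of order 3 and 4 respectively (as in the single-exponential case). The order of a sum is at most the max of the orders, so ρ ≤ 4. For the lower bound: on |z|=r choose arg z so that 3z^4 is real positive; then |e^{3z^4}| = e^{3r^4} while |e^{2z^3}| ≤ e^{2r^3} = o(e^{3r^4}). So |f| ≥ e^{3r^4}(1 − o(1)) and ρ ≥ 4. Hence ρ = max(3, 4) = 4.
Therefore ρ = 4.

Order ρ = 4.


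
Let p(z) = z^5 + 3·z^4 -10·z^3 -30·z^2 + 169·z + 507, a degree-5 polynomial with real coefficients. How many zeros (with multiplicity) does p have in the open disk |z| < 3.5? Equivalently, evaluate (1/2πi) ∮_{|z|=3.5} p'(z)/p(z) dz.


The zeros of p are: (3 + 2i), (3 - 2i), (-3 + 2i), (-3 - 2i), -3.
Their magnitudes are: 3.606, 3.606, 3.606, 3.606, 3.
Zeros with |z| < R = 3.5: -3.
Count = 1.
By the argument principle, (1/2πi) ∮_{|z|=R} p'(z)/p(z) dz equals exactly this count.

Number of zeros inside |z| < 3.5: 1.


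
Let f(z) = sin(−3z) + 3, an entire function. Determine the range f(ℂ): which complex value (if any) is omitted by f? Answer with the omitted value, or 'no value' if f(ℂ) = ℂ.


Little Picard bounds the complement of f(ℂ) to at most one point.
sin is entire and surjective onto ℂ: for every w ∈ ℂ, sin(ζ) = w has a solution ζ ∈ ℂ (e.g., via the complex inverse arcsin). With ζ = −3z this gives z = ζ/(-3). Then 1·sin(−3z) takes every value in 1·ℂ = ℂ, and adding 3 is a bijection of ℂ. So f is surjective and omits no value. (Note: only on the real line is sin bounded by [−1, 1].)

Omitted value: no value.


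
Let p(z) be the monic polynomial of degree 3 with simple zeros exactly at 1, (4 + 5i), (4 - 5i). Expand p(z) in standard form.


The polynomial is p(z) = ∏_{α ∈ S} (z − α), where S = {1, (4 + 5i), (4 - 5i)}.
Expanding the product yields: p(z) = z^3 -9·z^2 + 49·z -41.
Note conjugate pairs combine to real quadratics: (z − (4+5i))(z − (4−5i)) = z² − 8z + 41.
The resulting polynomial has degree 3 and real coefficients as required.

p(z) = z^3 -9·z^2 + 49·z -41.


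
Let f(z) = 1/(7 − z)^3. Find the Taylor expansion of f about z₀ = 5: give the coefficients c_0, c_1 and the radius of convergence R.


Let w = z − z₀, so z = z₀ + w.
Then 7 − z = 7 − (z₀ + w) = (7 − z₀) − w = 2 − w.
f(z) = 1/(2 − w)^3 = (1/(2)^3) · (1 − w/(2))^{−3}.
By the binomial series (1−u)^{−3} = Σ_{n≥0} C(n+2, 2) u^n for |u|<1, with u = w/(2):
  c_n = C(n+2, 2) / (2)^(n+3).
  c_0 = 1/(2)^3 = 1/8.
  c_1 = 3/(2)^4 = 3/16.
The series is valid for |w/d| < 1, i.e. |z − z₀| < |d|.
Radius of convergence: R = |7 − z₀| = |2| = 2 (distance from z₀ to the singularity z = 7).

c_0 = 1/8, c_1 = 3/16; R = 2.


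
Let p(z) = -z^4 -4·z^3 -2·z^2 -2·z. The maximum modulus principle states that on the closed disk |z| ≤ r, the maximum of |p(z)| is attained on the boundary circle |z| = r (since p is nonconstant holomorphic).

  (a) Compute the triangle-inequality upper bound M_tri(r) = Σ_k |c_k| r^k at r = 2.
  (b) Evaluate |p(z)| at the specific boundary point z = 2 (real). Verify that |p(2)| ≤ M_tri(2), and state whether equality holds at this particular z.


Coefficients: c_0 = 0, c_1 = -2, c_2 = -2, c_3 = -4, c_4 = -1. Radius r = 2.
Part (a). Triangle bound: M_tri(r) = Σ_k |c_k| r^k
  = |0|·2^0 + |-2|·2^1 + |-2|·2^2 + |-4|·2^3 + |-1|·2^4
  = 0 + 4 + 8 + 32 + 16 = 60.
This bounds M(r) := max_{|z|=r} |p(z)| from above; equality holds iff all terms c_k z^k can be made to align in phase at a single z on |z|=r.
Part (b). At z = 2 (real, on the circle |z| = r):
  p(2) = (0)·2^0 + (-2)·2^1 + (-2)·2^2 + (-4)·2^3 + (-1)·2^4 = -60.
  |p(2)| = 60.
Since all nonzero coefficients share the same sign, |p(2)| = 60 = M_tri(2); the triangle bound is attained at z = 2, so in fact M(r) = 60.

M_tri(2) = 60; |p(2)| = 60; equality at z=2: yes.


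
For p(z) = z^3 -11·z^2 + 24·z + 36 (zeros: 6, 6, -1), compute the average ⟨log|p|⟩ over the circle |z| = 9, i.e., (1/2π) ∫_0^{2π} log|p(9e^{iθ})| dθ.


Zeros: -1, 6, 6; r = 9.
Inside |z| < r: -1, 6, 6. Outside (|z| ≥ r): ∅.
p(0) = 36, so log|p(0)| = log(36) = 3.5835.
Apply Jensen: I(r) = log|p(0)| + Σ_k log(r/|z_k|), summed over zeros inside |z| < r.
  log(r/|z_k|) for z_k = 6: log(9/6) = 0.4055
  log(r/|z_k|) for z_k = 6: log(9/6) = 0.4055
  log(r/|z_k|) for z_k = -1: log(9/1) = 2.1972
Sum over inside zeros: 3.0082.
I(r) = log|p(0)| + (inside sum) = 3.5835 + 3.0082 = 6.5917.
Closed form (all zeros inside, monic): I(r) = n·log(r) = 3·log(9) = 6.5917. ✓

I(r) ≈ 6.5917.


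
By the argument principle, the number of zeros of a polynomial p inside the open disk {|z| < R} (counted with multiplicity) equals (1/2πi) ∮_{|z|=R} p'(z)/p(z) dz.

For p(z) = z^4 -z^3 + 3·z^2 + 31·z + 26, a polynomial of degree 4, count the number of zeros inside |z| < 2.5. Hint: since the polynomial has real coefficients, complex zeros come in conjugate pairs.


The zeros of p are: -1, (2 + 3i), (2 - 3i), -2.
Their magnitudes are: 1, 3.606, 3.606, 2.
Zeros with |z| < R = 2.5: -1, -2.
Count = 2.
By the argument principle, (1/2πi) ∮_{|z|=R} p'(z)/p(z) dz equals exactly this count.

Number of zeros inside |z| < 2.5: 2.


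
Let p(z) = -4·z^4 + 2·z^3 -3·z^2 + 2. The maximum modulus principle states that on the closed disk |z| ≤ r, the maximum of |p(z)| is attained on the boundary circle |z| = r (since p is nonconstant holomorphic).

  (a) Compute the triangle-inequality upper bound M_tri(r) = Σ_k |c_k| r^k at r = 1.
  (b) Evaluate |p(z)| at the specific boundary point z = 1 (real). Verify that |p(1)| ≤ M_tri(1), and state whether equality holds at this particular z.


Coefficients: c_0 = 2, c_1 = 0, c_2 = -3, c_3 = 2, c_4 = -4. Radius r = 1.
Part (a). Triangle bound: M_tri(r) = Σ_k |c_k| r^k
  = |2|·1^0 + |0|·1^1 + |-3|·1^2 + |2|·1^3 + |-4|·1^4
  = 2 + 0 + 3 + 2 + 4 = 11.
This bounds M(r) := max_{|z|=r} |p(z)| from above; equality holds iff all terms c_k z^k can be made to align in phase at a single z on |z|=r.
Part (b). At z = 1 (real, on the circle |z| = r):
  p(1) = (2)·1^0 + (0)·1^1 + (-3)·1^2 + (2)·1^3 + (-4)·1^4 = -3.
  |p(1)| = 3.
Check: |p(1)| = 3 ≤ 11 = M_tri(1). ✓ Equality does not hold at z = 1 (the coefficients have mixed signs, so the terms do not all align in phase there).

M_tri(1) = 11; |p(1)| = 3; equality at z=1: no.


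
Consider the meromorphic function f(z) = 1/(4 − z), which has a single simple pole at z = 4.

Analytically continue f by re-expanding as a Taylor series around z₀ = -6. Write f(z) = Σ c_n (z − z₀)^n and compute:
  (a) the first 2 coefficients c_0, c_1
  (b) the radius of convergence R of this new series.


Let w = z − z₀, so z = z₀ + w.
Then 4 − z = 4 − (z₀ + w) = (4 − z₀) − w = 10 − w.
f(z) = 1/(10 − w) = (1/(10)) · 1/(1 − w/(10)) = Σ_{n≥0} w^n / (10)^(n+1).
So c_n = 1/(10)^(n+1):
  c_0 = 1/(10)^1 = 1/10.
  c_1 = 1/(10)^2 = 1/100.
The series is valid for |w/d| < 1, i.e. |z − z₀| < |d|.
Radius of convergence: R = |4 − z₀| = |10| = 10 (distance from z₀ to the singularity z = 4).

c_0 = 1/10, c_1 = 1/100; R = 10.


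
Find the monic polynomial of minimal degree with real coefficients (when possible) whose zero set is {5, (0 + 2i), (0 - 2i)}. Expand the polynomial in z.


The polynomial is p(z) = ∏_{α ∈ S} (z − α), where S = {5, (0 + 2i), (0 - 2i)}.
Expanding the product yields: p(z) = z^3 -5·z^2 + 4·z -20.
Note conjugate pairs combine to real quadratics: (z − (0+2i))(z − (0−2i)) = z² + 4.
The resulting polynomial has degree 3 and real coefficients as required.

p(z) = z^3 -5·z^2 + 4·z -20.


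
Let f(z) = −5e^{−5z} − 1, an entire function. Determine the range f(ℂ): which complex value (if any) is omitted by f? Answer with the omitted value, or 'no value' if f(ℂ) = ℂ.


Little Picard bounds the complement of f(ℂ) to at most one point.
e^{−5z} is never zero on ℂ, so -5·e^{−5z} takes every value in ℂ ∖ {0}. Adding -1 shifts the range to ℂ ∖ {-1}. Thus f omits exactly the value -1.

Omitted value: -1.


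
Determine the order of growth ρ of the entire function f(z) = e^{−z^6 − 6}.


|e^{−z^6 − 6}| = e^{Re(-1·z^6) + -6} ≤ e^{1|z|^6 + -6} = e^{1r^6 + -6} on |z| = r, so ρ ≤ 6. Choosing z on |z|=r so that -1·z^6 is real positive (always possible by picking arg z appropriately) gives |f(z)| = e^{1r^6 + -6}, matching the bound. The additive constant -6 does not affect log log M(r) ~ 6·log r. Hence ρ = 6.
Therefore ρ = 6.

Order ρ = 6.


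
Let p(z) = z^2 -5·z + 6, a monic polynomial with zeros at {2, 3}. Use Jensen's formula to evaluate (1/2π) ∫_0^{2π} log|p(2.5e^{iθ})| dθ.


Zeros: 2, 3; r = 2.5.
Inside |z| < r: 2. Outside (|z| ≥ r): 3.
p(0) = 6, so log|p(0)| = log(6) = 1.7918.
Apply Jensen: I(r) = log|p(0)| + Σ_k log(r/|z_k|), summed over zeros inside |z| < r.
  log(r/|z_k|) for z_k = 2: log(2.5/2) = 0.2231
  Outside zeros (3) contribute nothing to the Jensen sum.
Sum over inside zeros: 0.2231.
I(r) = log|p(0)| + (inside sum) = 1.7918 + 0.2231 = 2.0149.
Note: since some zeros are outside |z| ≤ r, the simplified n·log(r) form does NOT apply — only the inside zeros contribute.

I(r) ≈ 2.0149.


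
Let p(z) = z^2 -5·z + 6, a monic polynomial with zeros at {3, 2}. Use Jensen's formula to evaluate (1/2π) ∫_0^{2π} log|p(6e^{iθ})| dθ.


Zeros: 2, 3; r = 6.
Inside |z| < r: 2, 3. Outside (|z| ≥ r): ∅.
p(0) = 6, so log|p(0)| = log(6) = 1.7918.
Apply Jensen: I(r) = log|p(0)| + Σ_k log(r/|z_k|), summed over zeros inside |z| < r.
  log(r/|z_k|) for z_k = 3: log(6/3) = 0.6931
  log(r/|z_k|) for z_k = 2: log(6/2) = 1.0986
Sum over inside zeros: 1.7918.
I(r) = log|p(0)| + (inside sum) = 1.7918 + 1.7918 = 3.5835.
Closed form (all zeros inside, monic): I(r) = n·log(r) = 2·log(6) = 3.5835. ✓

I(r) ≈ 3.5835.


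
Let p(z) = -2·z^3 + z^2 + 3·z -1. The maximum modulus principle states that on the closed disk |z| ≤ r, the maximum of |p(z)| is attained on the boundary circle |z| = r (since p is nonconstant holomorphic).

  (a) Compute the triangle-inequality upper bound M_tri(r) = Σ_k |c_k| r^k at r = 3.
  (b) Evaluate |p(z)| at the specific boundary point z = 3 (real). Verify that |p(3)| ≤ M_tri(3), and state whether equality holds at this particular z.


Coefficients: c_0 = -1, c_1 = 3, c_2 = 1, c_3 = -2. Radius r = 3.
Part (a). Triangle bound: M_tri(r) = Σ_k |c_k| r^k
  = |-1|·3^0 + |3|·3^1 + |1|·3^2 + |-2|·3^3
  = 1 + 9 + 9 + 54 = 73.
This bounds M(r) := max_{|z|=r} |p(z)| from above; equality holds iff all terms c_k z^k can be made to align in phase at a single z on |z|=r.
Part (b). At z = 3 (real, on the circle |z| = r):
  p(3) = (-1)·3^0 + (3)·3^1 + (1)·3^2 + (-2)·3^3 = -37.
  |p(3)| = 37.
Check: |p(3)| = 37 ≤ 73 = M_tri(3). ✓ Equality does not hold at z = 3 (the coefficients have mixed signs, so the terms do not all align in phase there).

M_tri(3) = 73; |p(3)| = 37; equality at z=3: no.


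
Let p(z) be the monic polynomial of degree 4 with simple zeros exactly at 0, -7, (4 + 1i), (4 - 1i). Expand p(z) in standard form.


The polynomial is p(z) = ∏_{α ∈ S} (z − α), where S = {0, -7, (4 + 1i), (4 - 1i)}.
Expanding the product yields: p(z) = z^4 -z^3 -39·z^2 + 119·z.
Note conjugate pairs combine to real quadratics: (z − (4+1i))(z − (4−1i)) = z² − 8z + 17.
The resulting polynomial has degree 4 and real coefficients as required.

p(z) = z^4 -z^3 -39·z^2 + 119·z.


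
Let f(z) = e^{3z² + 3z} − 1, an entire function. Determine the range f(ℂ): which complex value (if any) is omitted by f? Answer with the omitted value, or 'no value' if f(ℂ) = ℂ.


Little Picard bounds the complement of f(ℂ) to at most one point.
The exponent g(z) = 3z² + 3z is a nonconstant polynomial, hence surjective onto ℂ. So e^{g(z)} takes every value in {e^w : w ∈ ℂ} = ℂ ∖ {0}. Adding -1 shifts the range to ℂ ∖ {-1}. f omits exactly -1.

Omitted value: -1.


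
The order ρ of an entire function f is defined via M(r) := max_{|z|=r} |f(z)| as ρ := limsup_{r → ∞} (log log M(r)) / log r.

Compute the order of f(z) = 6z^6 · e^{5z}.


M(r) = max_{|z|=r} |6|·|z|^6·|e^{5z}| = 6·r^6 · e^{5r^1} (the factors attain their maxima compatibly on |z|=r). Then log M(r) = log 6 + 6·log r + 5r^1, dominated by the last term, so log log M(r) ~ 1·log r. The polynomial factor 6z^6 contributes only a log r term and does not affect the order. ρ = 1.
Therefore ρ = 1.

Order ρ = 1.


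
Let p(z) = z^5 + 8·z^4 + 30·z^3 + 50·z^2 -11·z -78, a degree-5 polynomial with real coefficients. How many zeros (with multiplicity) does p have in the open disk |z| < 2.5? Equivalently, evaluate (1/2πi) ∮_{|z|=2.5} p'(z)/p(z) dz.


The zeros of p are: -2, -3, (-2 + 3i), (-2 - 3i), 1.
Their magnitudes are: 2, 3, 3.606, 3.606, 1.
Zeros with |z| < R = 2.5: -2, 1.
Count = 2.
By the argument principle, (1/2πi) ∮_{|z|=R} p'(z)/p(z) dz equals exactly this count.

Number of zeros inside |z| < 2.5: 2.


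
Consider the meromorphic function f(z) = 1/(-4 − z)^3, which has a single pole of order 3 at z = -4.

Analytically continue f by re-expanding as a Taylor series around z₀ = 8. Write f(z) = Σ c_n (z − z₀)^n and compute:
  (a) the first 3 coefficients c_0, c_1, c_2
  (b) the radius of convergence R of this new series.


Let w = z − z₀, so z = z₀ + w.
Then -4 − z = -4 − (z₀ + w) = (-4 − z₀) − w = -12 − w.
f(z) = 1/(-12 − w)^3 = (1/(-12)^3) · (1 − w/(-12))^{−3}.
By the binomial series (1−u)^{−3} = Σ_{n≥0} C(n+2, 2) u^n for |u|<1, with u = w/(-12):
  c_n = C(n+2, 2) / (-12)^(n+3).
  c_0 = 1/(-12)^3 = -1/1728.
  c_1 = 3/(-12)^4 = 1/6912.
  c_2 = 6/(-12)^5 = -1/41472.
The series is valid for |w/d| < 1, i.e. |z − z₀| < |d|.
Radius of convergence: R = |-4 − z₀| = |-12| = 12 (distance from z₀ to the singularity z = -4).

c_0 = -1/1728, c_1 = 1/6912, c_2 = -1/41472; R = 12.


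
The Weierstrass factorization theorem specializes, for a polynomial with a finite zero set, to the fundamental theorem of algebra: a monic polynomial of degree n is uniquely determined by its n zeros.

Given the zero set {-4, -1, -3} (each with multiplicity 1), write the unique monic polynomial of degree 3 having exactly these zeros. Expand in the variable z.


The polynomial is p(z) = ∏_{α ∈ S} (z − α), where S = {-4, -1, -3}.
Expanding the product yields: p(z) = z^3 + 8·z^2 + 19·z + 12.
The resulting polynomial has degree 3 and real coefficients as required.

p(z) = z^3 + 8·z^2 + 19·z + 12.


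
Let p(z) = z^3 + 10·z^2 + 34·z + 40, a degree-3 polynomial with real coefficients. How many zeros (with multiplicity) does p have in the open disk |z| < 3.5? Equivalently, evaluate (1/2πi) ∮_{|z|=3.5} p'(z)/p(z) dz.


The zeros of p are: -4, (-3 + 1i), (-3 - 1i).
Their magnitudes are: 4, 3.162, 3.162.
Zeros with |z| < R = 3.5: (-3 + 1i), (-3 - 1i).
Count = 2.
By the argument principle, (1/2πi) ∮_{|z|=R} p'(z)/p(z) dz equals exactly this count.

Number of zeros inside |z| < 3.5: 2.


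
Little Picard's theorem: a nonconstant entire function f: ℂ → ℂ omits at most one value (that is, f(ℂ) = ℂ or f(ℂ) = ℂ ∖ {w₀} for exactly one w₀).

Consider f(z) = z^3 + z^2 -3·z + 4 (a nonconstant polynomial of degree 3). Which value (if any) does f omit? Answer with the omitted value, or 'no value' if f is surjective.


Little Picard bounds the complement of f(ℂ) to at most one point.
For every w ∈ ℂ, the equation p(z) − w = 0 is a nonconstant polynomial in z and hence has at least one root by the fundamental theorem of algebra. So p is surjective onto ℂ, omitting no value.

Omitted value: no value.


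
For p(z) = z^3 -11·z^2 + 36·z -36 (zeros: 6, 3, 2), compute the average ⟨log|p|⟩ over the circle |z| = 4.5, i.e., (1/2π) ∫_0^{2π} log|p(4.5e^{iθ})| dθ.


Zeros: 2, 3, 6; r = 4.5.
Inside |z| < r: 2, 3. Outside (|z| ≥ r): 6.
p(0) = -36, so log|p(0)| = log(36) = 3.5835.
Apply Jensen: I(r) = log|p(0)| + Σ_k log(r/|z_k|), summed over zeros inside |z| < r.
  log(r/|z_k|) for z_k = 3: log(4.5/3) = 0.4055
  log(r/|z_k|) for z_k = 2: log(4.5/2) = 0.8109
  Outside zeros (6) contribute nothing to the Jensen sum.
Sum over inside zeros: 1.2164.
I(r) = log|p(0)| + (inside sum) = 3.5835 + 1.2164 = 4.7999.
Note: since some zeros are outside |z| ≤ r, the simplified n·log(r) form does NOT apply — only the inside zeros contribute.

I(r) ≈ 4.7999.


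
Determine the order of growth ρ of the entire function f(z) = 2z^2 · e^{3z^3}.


M(r) = max_{|z|=r} |2|·|z|^2·|e^{3z^3}| = 2·r^2 · e^{3r^3} (the factors attain their maxima compatibly on |z|=r). Then log M(r) = log 2 + 2·log r + 3r^3, dominated by the last term, so log log M(r) ~ 3·log r. The polynomial factor 2z^2 contributes only a log r term and does not affect the order. ρ = 3.
Therefore ρ = 3.

Order ρ = 3.


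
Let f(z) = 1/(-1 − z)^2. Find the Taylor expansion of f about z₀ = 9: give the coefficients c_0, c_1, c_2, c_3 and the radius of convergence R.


Let w = z − z₀, so z = z₀ + w.
Then -1 − z = -1 − (z₀ + w) = (-1 − z₀) − w = -10 − w.
f(z) = 1/(-10 − w)^2 = (1/(-10)^2) · (1 − w/(-10))^{−2}.
By the binomial series (1−u)^{−2} = Σ_{n≥0} C(n+1, 1) u^n for |u|<1, with u = w/(-10):
  c_n = C(n+1, 1) / (-10)^(n+2).
  c_0 = 1/(-10)^2 = 1/100.
  c_1 = 2/(-10)^3 = -1/500.
  c_2 = 3/(-10)^4 = 3/10000.
  c_3 = 4/(-10)^5 = -1/25000.
The series is valid for |w/d| < 1, i.e. |z − z₀| < |d|.
Radius of convergence: R = |-1 − z₀| = |-10| = 10 (distance from z₀ to the singularity z = -1).

c_0 = 1/100, c_1 = -1/500, c_2 = 3/10000, c_3 = -1/25000; R = 10.


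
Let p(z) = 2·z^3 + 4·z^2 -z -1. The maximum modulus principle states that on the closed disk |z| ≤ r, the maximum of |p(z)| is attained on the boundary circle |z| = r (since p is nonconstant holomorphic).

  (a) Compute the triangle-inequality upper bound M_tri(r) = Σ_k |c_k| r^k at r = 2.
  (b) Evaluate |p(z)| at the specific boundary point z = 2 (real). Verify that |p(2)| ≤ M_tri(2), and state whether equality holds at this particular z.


Coefficients: c_0 = -1, c_1 = -1, c_2 = 4, c_3 = 2. Radius r = 2.
Part (a). Triangle bound: M_tri(r) = Σ_k |c_k| r^k
  = |-1|·2^0 + |-1|·2^1 + |4|·2^2 + |2|·2^3
  = 1 + 2 + 16 + 16 = 35.
This bounds M(r) := max_{|z|=r} |p(z)| from above; equality holds iff all terms c_k z^k can be made to align in phase at a single z on |z|=r.
Part (b). At z = 2 (real, on the circle |z| = r):
  p(2) = (-1)·2^0 + (-1)·2^1 + (4)·2^2 + (2)·2^3 = 29.
  |p(2)| = 29.
Check: |p(2)| = 29 ≤ 35 = M_tri(2). ✓ Equality does not hold at z = 2 (the coefficients have mixed signs, so the terms do not all align in phase there).

M_tri(2) = 35; |p(2)| = 29; equality at z=2: no.


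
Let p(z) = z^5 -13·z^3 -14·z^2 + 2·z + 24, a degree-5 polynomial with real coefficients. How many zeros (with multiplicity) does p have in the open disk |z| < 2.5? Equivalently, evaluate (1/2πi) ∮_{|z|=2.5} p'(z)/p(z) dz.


The zeros of p are: 1, 4, (-1 + 1i), (-1 - 1i), -3.
Their magnitudes are: 1, 4, 1.414, 1.414, 3.
Zeros with |z| < R = 2.5: 1, (-1 + 1i), (-1 - 1i).
Count = 3.
By the argument principle, (1/2πi) ∮_{|z|=R} p'(z)/p(z) dz equals exactly this count.

Number of zeros inside |z| < 2.5: 3.


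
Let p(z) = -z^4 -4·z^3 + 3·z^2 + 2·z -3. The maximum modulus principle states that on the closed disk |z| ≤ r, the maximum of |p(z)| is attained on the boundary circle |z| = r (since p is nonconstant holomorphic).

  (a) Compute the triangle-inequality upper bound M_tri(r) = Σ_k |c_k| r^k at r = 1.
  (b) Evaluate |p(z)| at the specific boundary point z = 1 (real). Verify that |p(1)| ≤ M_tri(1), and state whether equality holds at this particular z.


Coefficients: c_0 = -3, c_1 = 2, c_2 = 3, c_3 = -4, c_4 = -1. Radius r = 1.
Part (a). Triangle bound: M_tri(r) = Σ_k |c_k| r^k
  = |-3|·1^0 + |2|·1^1 + |3|·1^2 + |-4|·1^3 + |-1|·1^4
  = 3 + 2 + 3 + 4 + 1 = 13.
This bounds M(r) := max_{|z|=r} |p(z)| from above; equality holds iff all terms c_k z^k can be made to align in phase at a single z on |z|=r.
Part (b). At z = 1 (real, on the circle |z| = r):
  p(1) = (-3)·1^0 + (2)·1^1 + (3)·1^2 + (-4)·1^3 + (-1)·1^4 = -3.
  |p(1)| = 3.
Check: |p(1)| = 3 ≤ 13 = M_tri(1). ✓ Equality does not hold at z = 1 (the coefficients have mixed signs, so the terms do not all align in phase there).

M_tri(1) = 13; |p(1)| = 3; equality at z=1: no.


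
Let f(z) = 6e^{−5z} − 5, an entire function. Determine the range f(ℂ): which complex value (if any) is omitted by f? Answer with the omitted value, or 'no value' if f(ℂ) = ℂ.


Little Picard bounds the complement of f(ℂ) to at most one point.
e^{−5z} is never zero on ℂ, so 6·e^{−5z} takes every value in ℂ ∖ {0}. Adding -5 shifts the range to ℂ ∖ {-5}. Thus f omits exactly the value -5.

Omitted value: -5.


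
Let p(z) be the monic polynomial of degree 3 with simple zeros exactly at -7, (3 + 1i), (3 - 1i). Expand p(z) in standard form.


The polynomial is p(z) = ∏_{α ∈ S} (z − α), where S = {-7, (3 + 1i), (3 - 1i)}.
Expanding the product yields: p(z) = z^3 + z^2 -32·z + 70.
Note conjugate pairs combine to real quadratics: (z − (3+1i))(z − (3−1i)) = z² − 6z + 10.
The resulting polynomial has degree 3 and real coefficients as required.

p(z) = z^3 + z^2 -32·z + 70.


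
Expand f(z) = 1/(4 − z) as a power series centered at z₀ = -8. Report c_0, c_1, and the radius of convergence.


Let w = z − z₀, so z = z₀ + w.
Then 4 − z = 4 − (z₀ + w) = (4 − z₀) − w = 12 − w.
f(z) = 1/(12 − w) = (1/(12)) · 1/(1 − w/(12)) = Σ_{n≥0} w^n / (12)^(n+1).
So c_n = 1/(12)^(n+1):
  c_0 = 1/(12)^1 = 1/12.
  c_1 = 1/(12)^2 = 1/144.
The series is valid for |w/d| < 1, i.e. |z − z₀| < |d|.
Radius of convergence: R = |4 − z₀| = |12| = 12 (distance from z₀ to the singularity z = 4).

c_0 = 1/12, c_1 = 1/144; R = 12.


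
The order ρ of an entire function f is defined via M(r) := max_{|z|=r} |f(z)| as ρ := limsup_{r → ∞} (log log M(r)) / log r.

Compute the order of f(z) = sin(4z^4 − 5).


Write sin(w) = (e^{iw} ± e^{−iw})/(2 or 2i), so |sin(w)| ≤ e^{|w|}. With w = 4z^4 − 5, |w| ≤ 4r^4 + 5 on |z|=r, giving M(r) ≤ e^{4r^4 + 5} and ρ ≤ 4. For the lower bound, choose z on |z|=r with 4z^4 purely imaginary of modulus 4r^4; then |sin(4z^4 − 5)| grows like e^{4r^4}/2, so ρ ≥ 4. Hence ρ = 4.
Therefore ρ = 4.

Order ρ = 4.


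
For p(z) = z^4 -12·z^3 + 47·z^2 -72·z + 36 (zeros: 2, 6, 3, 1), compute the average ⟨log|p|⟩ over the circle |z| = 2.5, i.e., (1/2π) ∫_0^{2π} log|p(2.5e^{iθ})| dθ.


Zeros: 1, 2, 3, 6; r = 2.5.
Inside |z| < r: 1, 2. Outside (|z| ≥ r): 3, 6.
p(0) = 36, so log|p(0)| = log(36) = 3.5835.
Apply Jensen: I(r) = log|p(0)| + Σ_k log(r/|z_k|), summed over zeros inside |z| < r.
  log(r/|z_k|) for z_k = 2: log(2.5/2) = 0.2231
  log(r/|z_k|) for z_k = 1: log(2.5/1) = 0.9163
  Outside zeros (3, 6) contribute nothing to the Jensen sum.
Sum over inside zeros: 1.1394.
I(r) = log|p(0)| + (inside sum) = 3.5835 + 1.1394 = 4.7230.
Note: since some zeros are outside |z| ≤ r, the simplified n·log(r) form does NOT apply — only the inside zeros contribute.

I(r) ≈ 4.7230.


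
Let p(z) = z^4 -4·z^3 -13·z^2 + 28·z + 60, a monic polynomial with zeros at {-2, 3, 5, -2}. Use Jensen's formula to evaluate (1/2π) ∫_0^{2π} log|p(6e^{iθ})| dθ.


Zeros: -2, -2, 3, 5; r = 6.
Inside |z| < r: -2, -2, 3, 5. Outside (|z| ≥ r): ∅.
p(0) = 60, so log|p(0)| = log(60) = 4.0943.
Apply Jensen: I(r) = log|p(0)| + Σ_k log(r/|z_k|), summed over zeros inside |z| < r.
  log(r/|z_k|) for z_k = -2: log(6/2) = 1.0986
  log(r/|z_k|) for z_k = 3: log(6/3) = 0.6931
  log(r/|z_k|) for z_k = 5: log(6/5) = 0.1823
  log(r/|z_k|) for z_k = -2: log(6/2) = 1.0986
Sum over inside zeros: 3.0727.
I(r) = log|p(0)| + (inside sum) = 4.0943 + 3.0727 = 7.1670.
Closed form (all zeros inside, monic): I(r) = n·log(r) = 4·log(6) = 7.1670. ✓

I(r) ≈ 7.1670.


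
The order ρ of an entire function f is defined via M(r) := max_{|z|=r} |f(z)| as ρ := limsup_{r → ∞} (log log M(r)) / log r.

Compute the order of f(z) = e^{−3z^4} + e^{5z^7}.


Each summand is entire of order 4 and 7 respectively (as in the single-exponential case). The order of a sum is at most the max of the orders, so ρ ≤ 7. For the lower bound: on |z|=r choose arg z so that 5z^7 is real positive; then |e^{5z^7}| = e^{5r^7} while |e^{-3z^4}| ≤ e^{3r^4} = o(e^{5r^7}). So |f| ≥ e^{5r^7}(1 − o(1)) and ρ ≥ 7. Hence ρ = max(4, 7) = 7.
Therefore ρ = 7.

Order ρ = 7.


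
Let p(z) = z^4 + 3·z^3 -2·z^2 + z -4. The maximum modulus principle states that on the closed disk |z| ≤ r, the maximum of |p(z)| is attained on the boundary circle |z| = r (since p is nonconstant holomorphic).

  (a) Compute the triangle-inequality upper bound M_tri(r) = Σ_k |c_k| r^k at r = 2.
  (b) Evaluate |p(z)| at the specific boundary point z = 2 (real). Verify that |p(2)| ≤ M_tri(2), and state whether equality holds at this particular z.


Coefficients: c_0 = -4, c_1 = 1, c_2 = -2, c_3 = 3, c_4 = 1. Radius r = 2.
Part (a). Triangle bound: M_tri(r) = Σ_k |c_k| r^k
  = |-4|·2^0 + |1|·2^1 + |-2|·2^2 + |3|·2^3 + |1|·2^4
  = 4 + 2 + 8 + 24 + 16 = 54.
This bounds M(r) := max_{|z|=r} |p(z)| from above; equality holds iff all terms c_k z^k can be made to align in phase at a single z on |z|=r.
Part (b). At z = 2 (real, on the circle |z| = r):
  p(2) = (-4)·2^0 + (1)·2^1 + (-2)·2^2 + (3)·2^3 + (1)·2^4 = 30.
  |p(2)| = 30.
Check: |p(2)| = 30 ≤ 54 = M_tri(2). ✓ Equality does not hold at z = 2 (the coefficients have mixed signs, so the terms do not all align in phase there).

M_tri(2) = 54; |p(2)| = 30; equality at z=2: no.


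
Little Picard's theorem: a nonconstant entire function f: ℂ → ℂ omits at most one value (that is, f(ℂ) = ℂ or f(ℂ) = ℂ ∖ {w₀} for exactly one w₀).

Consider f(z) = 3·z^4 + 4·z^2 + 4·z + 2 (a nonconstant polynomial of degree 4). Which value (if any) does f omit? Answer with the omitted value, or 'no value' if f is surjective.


Little Picard bounds the complement of f(ℂ) to at most one point.
For every w ∈ ℂ, the equation p(z) − w = 0 is a nonconstant polynomial in z and hence has at least one root by the fundamental theorem of algebra. So p is surjective onto ℂ, omitting no value.

Omitted value: no value.


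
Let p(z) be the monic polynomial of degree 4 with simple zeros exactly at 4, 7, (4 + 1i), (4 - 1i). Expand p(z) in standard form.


The polynomial is p(z) = ∏_{α ∈ S} (z − α), where S = {4, 7, (4 + 1i), (4 - 1i)}.
Expanding the product yields: p(z) = z^4 -19·z^3 + 133·z^2 -411·z + 476.
Note conjugate pairs combine to real quadratics: (z − (4+1i))(z − (4−1i)) = z² − 8z + 17.
The resulting polynomial has degree 4 and real coefficients as required.

p(z) = z^4 -19·z^3 + 133·z^2 -411·z + 476.


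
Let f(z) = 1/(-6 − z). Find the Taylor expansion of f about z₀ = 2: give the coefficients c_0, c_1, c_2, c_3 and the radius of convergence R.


Let w = z − z₀, so z = z₀ + w.
Then -6 − z = -6 − (z₀ + w) = (-6 − z₀) − w = -8 − w.
f(z) = 1/(-8 − w) = (1/(-8)) · 1/(1 − w/(-8)) = Σ_{n≥0} w^n / (-8)^(n+1).
So c_n = 1/(-8)^(n+1):
  c_0 = 1/(-8)^1 = -1/8.
  c_1 = 1/(-8)^2 = 1/64.
  c_2 = 1/(-8)^3 = -1/512.
  c_3 = 1/(-8)^4 = 1/4096.
The series is valid for |w/d| < 1, i.e. |z − z₀| < |d|.
Radius of convergence: R = |-6 − z₀| = |-8| = 8 (distance from z₀ to the singularity z = -6).

c_0 = -1/8, c_1 = 1/64, c_2 = -1/512, c_3 = 1/4096; R = 8.


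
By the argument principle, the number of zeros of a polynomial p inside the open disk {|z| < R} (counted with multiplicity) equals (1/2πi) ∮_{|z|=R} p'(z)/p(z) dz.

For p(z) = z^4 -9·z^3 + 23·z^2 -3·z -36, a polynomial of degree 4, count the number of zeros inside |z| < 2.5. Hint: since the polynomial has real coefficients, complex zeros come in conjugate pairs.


The zeros of p are: 3, 3, -1, 4.
Their magnitudes are: 3, 3, 1, 4.
Zeros with |z| < R = 2.5: -1.
Count = 1.
By the argument principle, (1/2πi) ∮_{|z|=R} p'(z)/p(z) dz equals exactly this count.

Number of zeros inside |z| < 2.5: 1.


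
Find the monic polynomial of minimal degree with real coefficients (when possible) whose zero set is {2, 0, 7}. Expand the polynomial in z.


The polynomial is p(z) = ∏_{α ∈ S} (z − α), where S = {2, 0, 7}.
Expanding the product yields: p(z) = z^3 -9·z^2 + 14·z.
The resulting polynomial has degree 3 and real coefficients as required.

p(z) = z^3 -9·z^2 + 14·z.


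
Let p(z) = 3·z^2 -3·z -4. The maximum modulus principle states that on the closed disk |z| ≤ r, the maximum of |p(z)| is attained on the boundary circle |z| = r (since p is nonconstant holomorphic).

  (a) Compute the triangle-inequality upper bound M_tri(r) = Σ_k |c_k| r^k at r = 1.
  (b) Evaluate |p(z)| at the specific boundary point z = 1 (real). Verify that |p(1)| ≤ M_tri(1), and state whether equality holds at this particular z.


Coefficients: c_0 = -4, c_1 = -3, c_2 = 3. Radius r = 1.
Part (a). Triangle bound: M_tri(r) = Σ_k |c_k| r^k
  = |-4|·1^0 + |-3|·1^1 + |3|·1^2
  = 4 + 3 + 3 = 10.
This bounds M(r) := max_{|z|=r} |p(z)| from above; equality holds iff all terms c_k z^k can be made to align in phase at a single z on |z|=r.
Part (b). At z = 1 (real, on the circle |z| = r):
  p(1) = (-4)·1^0 + (-3)·1^1 + (3)·1^2 = -4.
  |p(1)| = 4.
Check: |p(1)| = 4 ≤ 10 = M_tri(1). ✓ Equality does not hold at z = 1 (the coefficients have mixed signs, so the terms do not all align in phase there).

M_tri(1) = 10; |p(1)| = 4; equality at z=1: no.


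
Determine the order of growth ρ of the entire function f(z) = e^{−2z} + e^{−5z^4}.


Each summand is entire of order 1 and 4 respectively (as in the single-exponential case). The order of a sum is at most the max of the orders, so ρ ≤ 4. For the lower bound: on |z|=r choose arg z so that -5z^4 is real positive; then |e^{-5z^4}| = e^{5r^4} while |e^{-2z}| ≤ e^{2r^1} = o(e^{5r^4}). So |f| ≥ e^{5r^4}(1 − o(1)) and ρ ≥ 4. Hence ρ = max(1, 4) = 4.
Therefore ρ = 4.

Order ρ = 4.


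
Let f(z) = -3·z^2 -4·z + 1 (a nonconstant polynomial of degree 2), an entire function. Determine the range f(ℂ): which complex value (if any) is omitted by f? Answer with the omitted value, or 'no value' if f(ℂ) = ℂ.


Little Picard bounds the complement of f(ℂ) to at most one point.
For every w ∈ ℂ, the equation p(z) − w = 0 is a nonconstant polynomial in z and hence has at least one root by the fundamental theorem of algebra. So p is surjective onto ℂ, omitting no value.

Omitted value: no value.


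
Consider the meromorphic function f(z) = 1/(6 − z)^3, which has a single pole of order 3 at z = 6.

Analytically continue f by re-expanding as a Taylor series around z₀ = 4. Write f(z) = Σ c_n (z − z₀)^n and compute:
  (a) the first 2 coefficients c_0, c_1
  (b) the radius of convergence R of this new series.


Let w = z − z₀, so z = z₀ + w.
Then 6 − z = 6 − (z₀ + w) = (6 − z₀) − w = 2 − w.
f(z) = 1/(2 − w)^3 = (1/(2)^3) · (1 − w/(2))^{−3}.
By the binomial series (1−u)^{−3} = Σ_{n≥0} C(n+2, 2) u^n for |u|<1, with u = w/(2):
  c_n = C(n+2, 2) / (2)^(n+3).
  c_0 = 1/(2)^3 = 1/8.
  c_1 = 3/(2)^4 = 3/16.
The series is valid for |w/d| < 1, i.e. |z − z₀| < |d|.
Radius of convergence: R = |6 − z₀| = |2| = 2 (distance from z₀ to the singularity z = 6).

c_0 = 1/8, c_1 = 3/16; R = 2.


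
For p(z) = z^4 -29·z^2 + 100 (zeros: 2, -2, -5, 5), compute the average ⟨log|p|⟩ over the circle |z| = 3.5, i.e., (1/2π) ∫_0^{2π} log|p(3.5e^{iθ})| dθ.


Zeros: -5, -2, 2, 5; r = 3.5.
Inside |z| < r: -2, 2. Outside (|z| ≥ r): -5, 5.
p(0) = 100, so log|p(0)| = log(100) = 4.6052.
Apply Jensen: I(r) = log|p(0)| + Σ_k log(r/|z_k|), summed over zeros inside |z| < r.
  log(r/|z_k|) for z_k = 2: log(3.5/2) = 0.5596
  log(r/|z_k|) for z_k = -2: log(3.5/2) = 0.5596
  Outside zeros (-5, 5) contribute nothing to the Jensen sum.
Sum over inside zeros: 1.1192.
I(r) = log|p(0)| + (inside sum) = 4.6052 + 1.1192 = 5.7244.
Note: since some zeros are outside |z| ≤ r, the simplified n·log(r) form does NOT apply — only the inside zeros contribute.

I(r) ≈ 5.7244.


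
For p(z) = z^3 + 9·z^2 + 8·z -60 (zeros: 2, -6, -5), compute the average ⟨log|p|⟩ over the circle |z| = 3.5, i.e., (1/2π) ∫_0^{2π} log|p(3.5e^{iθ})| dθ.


Zeros: -6, -5, 2; r = 3.5.
Inside |z| < r: 2. Outside (|z| ≥ r): -6, -5.
p(0) = -60, so log|p(0)| = log(60) = 4.0943.
Apply Jensen: I(r) = log|p(0)| + Σ_k log(r/|z_k|), summed over zeros inside |z| < r.
  log(r/|z_k|) for z_k = 2: log(3.5/2) = 0.5596
  Outside zeros (-6, -5) contribute nothing to the Jensen sum.
Sum over inside zeros: 0.5596.
I(r) = log|p(0)| + (inside sum) = 4.0943 + 0.5596 = 4.6540.
Note: since some zeros are outside |z| ≤ r, the simplified n·log(r) form does NOT apply — only the inside zeros contribute.

I(r) ≈ 4.6540.


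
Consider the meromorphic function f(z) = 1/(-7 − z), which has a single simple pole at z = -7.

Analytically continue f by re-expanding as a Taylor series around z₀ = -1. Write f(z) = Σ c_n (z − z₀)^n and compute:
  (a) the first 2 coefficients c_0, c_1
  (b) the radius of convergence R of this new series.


Let w = z − z₀, so z = z₀ + w.
Then -7 − z = -7 − (z₀ + w) = (-7 − z₀) − w = -6 − w.
f(z) = 1/(-6 − w) = (1/(-6)) · 1/(1 − w/(-6)) = Σ_{n≥0} w^n / (-6)^(n+1).
So c_n = 1/(-6)^(n+1):
  c_0 = 1/(-6)^1 = -1/6.
  c_1 = 1/(-6)^2 = 1/36.
The series is valid for |w/d| < 1, i.e. |z − z₀| < |d|.
Radius of convergence: R = |-7 − z₀| = |-6| = 6 (distance from z₀ to the singularity z = -7).

c_0 = -1/6, c_1 = 1/36; R = 6.


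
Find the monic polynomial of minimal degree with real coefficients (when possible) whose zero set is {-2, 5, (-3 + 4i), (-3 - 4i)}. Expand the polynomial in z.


The polynomial is p(z) = ∏_{α ∈ S} (z − α), where S = {-2, 5, (-3 + 4i), (-3 - 4i)}.
Expanding the product yields: p(z) = z^4 + 3·z^3 -3·z^2 -135·z -250.
Note conjugate pairs combine to real quadratics: (z − (-3+4i))(z − (-3−4i)) = z² + 6z + 25.
The resulting polynomial has degree 4 and real coefficients as required.

p(z) = z^4 + 3·z^3 -3·z^2 -135·z -250.


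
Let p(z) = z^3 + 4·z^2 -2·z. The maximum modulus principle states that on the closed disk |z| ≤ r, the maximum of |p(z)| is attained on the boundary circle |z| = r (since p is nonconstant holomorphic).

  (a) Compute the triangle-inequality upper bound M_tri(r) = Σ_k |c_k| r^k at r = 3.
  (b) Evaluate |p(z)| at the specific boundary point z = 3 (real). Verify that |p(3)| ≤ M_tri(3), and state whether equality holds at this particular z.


Coefficients: c_0 = 0, c_1 = -2, c_2 = 4, c_3 = 1. Radius r = 3.
Part (a). Triangle bound: M_tri(r) = Σ_k |c_k| r^k
  = |0|·3^0 + |-2|·3^1 + |4|·3^2 + |1|·3^3
  = 0 + 6 + 36 + 27 = 69.
This bounds M(r) := max_{|z|=r} |p(z)| from above; equality holds iff all terms c_k z^k can be made to align in phase at a single z on |z|=r.
Part (b). At z = 3 (real, on the circle |z| = r):
  p(3) = (0)·3^0 + (-2)·3^1 + (4)·3^2 + (1)·3^3 = 57.
  |p(3)| = 57.
Check: |p(3)| = 57 ≤ 69 = M_tri(3). ✓ Equality does not hold at z = 3 (the coefficients have mixed signs, so the terms do not all align in phase there).

M_tri(3) = 69; |p(3)| = 57; equality at z=3: no.


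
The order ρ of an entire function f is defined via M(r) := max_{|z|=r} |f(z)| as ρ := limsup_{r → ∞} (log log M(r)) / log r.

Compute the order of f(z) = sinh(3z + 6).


sinh(w) is a linear combination of e^{iw} and e^{−iw} (or e^w, e^{−w} in the hyperbolic case), so |sinh(w)| ≤ e^{|w|}. With w = 3z + 6, |w| ≤ 3|z| + 6 = 3r + 6 on |z| = r, giving M(r) ≤ e^{3r + 6}, so ρ ≤ 1. On a suitable ray (z = it for sin/cos; z = t for sinh/cosh, t real → ∞), |sinh(3z + 6)| grows like e^{3|t|}/2, so ρ ≥ 1. Hence ρ = 1.
Therefore ρ = 1.

Order ρ = 1.


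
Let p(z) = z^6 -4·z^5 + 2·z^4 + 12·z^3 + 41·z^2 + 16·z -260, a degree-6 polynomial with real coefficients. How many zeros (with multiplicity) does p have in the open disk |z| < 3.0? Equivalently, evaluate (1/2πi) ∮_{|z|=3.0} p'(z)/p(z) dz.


The zeros of p are: (3 + 2i), (3 - 2i), 2, (-1 + 2i), (-1 - 2i), -2.
Their magnitudes are: 3.606, 3.606, 2, 2.236, 2.236, 2.
Zeros with |z| < R = 3.0: 2, (-1 + 2i), (-1 - 2i), -2.
Count = 4.
By the argument principle, (1/2πi) ∮_{|z|=R} p'(z)/p(z) dz equals exactly this count.

Number of zeros inside |z| < 3.0: 4.


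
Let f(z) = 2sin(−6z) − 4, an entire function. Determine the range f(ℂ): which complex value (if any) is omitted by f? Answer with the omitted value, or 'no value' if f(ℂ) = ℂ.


Little Picard bounds the complement of f(ℂ) to at most one point.
sin is entire and surjective onto ℂ: for every w ∈ ℂ, sin(ζ) = w has a solution ζ ∈ ℂ (e.g., via the complex inverse arcsin). With ζ = −6z this gives z = ζ/(-6). Then 2·sin(−6z) takes every value in 2·ℂ = ℂ, and adding -4 is a bijection of ℂ. So f is surjective and omits no value. (Note: only on the real line is sin bounded by [−1, 1].)

Omitted value: no value.


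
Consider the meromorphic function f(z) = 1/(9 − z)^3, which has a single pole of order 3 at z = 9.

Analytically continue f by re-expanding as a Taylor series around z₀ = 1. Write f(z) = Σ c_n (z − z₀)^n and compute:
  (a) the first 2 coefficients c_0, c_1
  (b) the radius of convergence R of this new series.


Let w = z − z₀, so z = z₀ + w.
Then 9 − z = 9 − (z₀ + w) = (9 − z₀) − w = 8 − w.
f(z) = 1/(8 − w)^3 = (1/(8)^3) · (1 − w/(8))^{−3}.
By the binomial series (1−u)^{−3} = Σ_{n≥0} C(n+2, 2) u^n for |u|<1, with u = w/(8):
  c_n = C(n+2, 2) / (8)^(n+3).
  c_0 = 1/(8)^3 = 1/512.
  c_1 = 3/(8)^4 = 3/4096.
The series is valid for |w/d| < 1, i.e. |z − z₀| < |d|.
Radius of convergence: R = |9 − z₀| = |8| = 8 (distance from z₀ to the singularity z = 9).

c_0 = 1/512, c_1 = 3/4096; R = 8.
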